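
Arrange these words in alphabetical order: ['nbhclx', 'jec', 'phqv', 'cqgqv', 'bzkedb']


Compare strings character by character (the first differing letter decides):
  'bzkedb' < 'cqgqv' since 'b' < 'c' at position 1
  'cqgqv' < 'jec' since 'c' < 'j' at position 1
  'jec' < 'nbhclx' since 'j' < 'n' at position 1
  'nbhclx' < 'phqv' since 'n' < 'p' at position 1
Chaining these comparisons gives the alphabetical order.
Final answer: ['bzkedb', 'cqgqv', 'jec', 'nbhclx', 'phqv']


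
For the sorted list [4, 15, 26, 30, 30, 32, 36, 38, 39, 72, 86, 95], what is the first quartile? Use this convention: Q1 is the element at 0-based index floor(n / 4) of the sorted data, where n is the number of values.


The list has n = 12 elements.
Q1 index = floor(12 / 4) = floor(3) = 3
Counting from index 0 in the sorted data, the element at index 3 is 30.
Final answer: 30


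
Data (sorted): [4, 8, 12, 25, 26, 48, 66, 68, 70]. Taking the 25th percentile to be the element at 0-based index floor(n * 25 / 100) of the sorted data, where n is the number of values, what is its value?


The dataset has n = 9 elements.
Index = floor(9 * 25 / 100) = floor(225 / 100) = floor(2.25) = 2
Counting from index 0 in the sorted data, the element at index 2 is 12.
Final answer: 12


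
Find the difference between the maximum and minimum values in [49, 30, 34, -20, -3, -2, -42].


Maximum value: 49
Minimum value: -42
Range = 49 - (-42) = 91
Final answer: 91


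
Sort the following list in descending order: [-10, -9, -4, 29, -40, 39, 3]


Original list: [-10, -9, -4, 29, -40, 39, 3]
Repeatedly take the largest remaining element:
  Remaining [-10, -9, -4, 29, -40, 39, 3] -> largest is 39
  Remaining [-10, -9, -4, 29, -40, 3] -> largest is 29
  Remaining [-10, -9, -4, -40, 3] -> largest is 3
  Remaining [-10, -9, -4, -40] -> largest is -4
  Remaining [-10, -9, -40] -> largest is -9
  Remaining [-10, -40] -> largest is -10
  Remaining [-40] -> largest is -40
Collecting the picks in order gives the descending list.
Final answer: [39, 29, 3, -4, -9, -10, -40]


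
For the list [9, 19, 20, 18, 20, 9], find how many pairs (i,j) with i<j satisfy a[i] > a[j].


For each element, count the later elements that are smaller than it:
  9 (index 0): smaller elements after it = [] -> 0
  19 (index 1): smaller elements after it = [18, 9] -> 2
  20 (index 2): smaller elements after it = [18, 9] -> 2
  18 (index 3): smaller elements after it = [9] -> 1
  20 (index 4): smaller elements after it = [9] -> 1
Total inversions = 0 + 2 + 2 + 1 + 1 = 6
Final answer: 6


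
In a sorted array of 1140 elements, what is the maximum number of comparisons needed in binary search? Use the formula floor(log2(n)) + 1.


Binary search halves the search space each step.
Maximum comparisons = floor(log2(1140)) + 1
log2(1140) = 10.1548
floor(log2(1140)) = 10, so 10 + 1 = 11
Final answer: 11


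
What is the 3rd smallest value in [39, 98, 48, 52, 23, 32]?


Sort ascending: [23, 32, 39, 48, 52, 98]
The 3rd element (1-indexed) is at index 2.
Value = 39
Final answer: 39


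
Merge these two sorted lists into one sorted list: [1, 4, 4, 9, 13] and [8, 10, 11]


List A: [1, 4, 4, 9, 13]
List B: [8, 10, 11]
Repeatedly compare the front elements and take the smaller:
  1 vs 8 -> take 1
  4 vs 8 -> take 4
  4 vs 8 -> take 4
  9 vs 8 -> take 8
  9 vs 10 -> take 9
  13 vs 10 -> take 10
  13 vs 11 -> take 11
  B is exhausted; append the rest of A: [13]
Final answer: [1, 4, 4, 8, 9, 10, 11, 13]


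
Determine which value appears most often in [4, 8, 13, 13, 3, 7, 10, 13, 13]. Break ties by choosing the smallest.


Count the frequency of each value:
  3 appears 1 time(s)
  4 appears 1 time(s)
  7 appears 1 time(s)
  8 appears 1 time(s)
  10 appears 1 time(s)
  13 appears 4 time(s)
Maximum frequency is 4.
Only 13 reaches that frequency, so it is the mode.
Final answer: 13


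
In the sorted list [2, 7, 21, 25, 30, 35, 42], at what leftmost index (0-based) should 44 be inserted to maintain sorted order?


List is sorted: [2, 7, 21, 25, 30, 35, 42]
We need the leftmost position where 44 can be inserted, i.e. the first index whose element is >= 44 (or the end of the list if none is).
Binary search with low=0, high=7 (0-based indices):
  low=0, high=7, mid=3: a[3]=25 < 44, so low = 4
  low=4, high=7, mid=5: a[5]=35 < 44, so low = 6
  low=6, high=7, mid=6: a[6]=42 < 44, so low = 7
Now low = high = 7, so the insertion index is 7.
Final answer: 7


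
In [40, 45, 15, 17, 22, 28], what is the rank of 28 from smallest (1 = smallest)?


Sort ascending: [15, 17, 22, 28, 40, 45]
Find 28 in the sorted list.
28 is at position 4 (1-indexed).
Final answer: 4


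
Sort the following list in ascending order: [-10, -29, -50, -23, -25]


Original list: [-10, -29, -50, -23, -25]
Repeatedly take the smallest remaining element:
  Remaining [-10, -29, -50, -23, -25] -> smallest is -50
  Remaining [-10, -29, -23, -25] -> smallest is -29
  Remaining [-10, -23, -25] -> smallest is -25
  Remaining [-10, -23] -> smallest is -23
  Remaining [-10] -> smallest is -10
Collecting the picks in order gives the sorted list.
Final answer: [-50, -29, -25, -23, -10]


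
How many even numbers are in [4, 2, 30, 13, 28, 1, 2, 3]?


Check each element:
  4 is even
  2 is even
  30 is even
  13 is odd
  28 is even
  1 is odd
  2 is even
  3 is odd
Evens: [4, 2, 30, 28, 2]
Count of evens = 5
Final answer: 5


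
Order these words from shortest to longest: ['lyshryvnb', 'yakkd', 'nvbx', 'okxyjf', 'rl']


Compute lengths:
  'lyshryvnb' has length 9
  'yakkd' has length 5
  'nvbx' has length 4
  'okxyjf' has length 6
  'rl' has length 2
Lengths in increasing order: 2 < 4 < 5 < 6 < 9
Listing the words in that order gives the answer.
Final answer: ['rl', 'nvbx', 'yakkd', 'okxyjf', 'lyshryvnb']


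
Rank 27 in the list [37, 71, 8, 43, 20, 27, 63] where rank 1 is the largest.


Sort descending: [71, 63, 43, 37, 27, 20, 8]
Find 27 in the sorted list.
27 is at position 5.
Final answer: 5


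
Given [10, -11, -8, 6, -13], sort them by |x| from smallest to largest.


Compute absolute values:
  |10| = 10
  |-11| = 11
  |-8| = 8
  |6| = 6
  |-13| = 13
Absolute values in increasing order: 6 < 8 < 10 < 11 < 13
Listing the original numbers in that order gives the answer.
Final answer: [6, -8, 10, -11, -13]


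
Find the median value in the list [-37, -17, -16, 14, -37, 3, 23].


First, sort the list: [-37, -37, -17, -16, 3, 14, 23]
The list has 7 elements (odd count).
The middle index is 3 (0-based), and the element there is -16.
Final answer: -16


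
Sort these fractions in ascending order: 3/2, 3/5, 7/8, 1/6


Convert to decimal for comparison:
  3/2 = 1.5
  3/5 = 0.6
  7/8 = 0.875
  1/6 = 0.1667
Decimals in increasing order: 0.1667 < 0.6 < 0.875 < 1.5
Writing each back as its fraction gives the sorted order.
Final answer: 1/6, 3/5, 7/8, 3/2


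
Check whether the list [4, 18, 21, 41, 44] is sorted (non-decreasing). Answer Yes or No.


Check consecutive pairs:
  4 <= 18? True
  18 <= 21? True
  21 <= 41? True
  41 <= 44? True
Every consecutive pair is in order, so the list is non-decreasing.
Final answer: Yes


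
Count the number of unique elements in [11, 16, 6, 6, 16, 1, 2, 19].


List all unique values:
Distinct values: [1, 2, 6, 11, 16, 19]
Count = 6
Final answer: 6


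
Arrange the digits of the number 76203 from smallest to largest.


The number 76203 has digits: 7, 6, 2, 0, 3
Sorted: 0, 2, 3, 6, 7
Joining the sorted digits gives the result.
Final answer: 02367


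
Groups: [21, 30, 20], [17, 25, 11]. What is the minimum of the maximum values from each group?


Find max of each group:
  Group 1: [21, 30, 20] -> max = 30
  Group 2: [17, 25, 11] -> max = 25
Maxes: [30, 25]
Minimum of maxes = 25
Final answer: 25


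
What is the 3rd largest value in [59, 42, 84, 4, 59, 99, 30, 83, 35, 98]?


Sort descending: [99, 98, 84, 83, 59, 59, 42, 35, 30, 4]
The 3rd element (1-indexed) is at index 2.
Value = 84
Final answer: 84


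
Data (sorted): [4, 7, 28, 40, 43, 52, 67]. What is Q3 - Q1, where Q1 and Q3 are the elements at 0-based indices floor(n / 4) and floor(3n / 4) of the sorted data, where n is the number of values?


The data has n = 7 elements.
Q1 index = floor(7 / 4) = floor(1.75) = 1; Q3 index = floor(3 * 7 / 4) = floor(5.25) = 5
Q1 = element at index 1 = 7
Q3 = element at index 5 = 52
IQR = 52 - 7 = 45
Final answer: 45


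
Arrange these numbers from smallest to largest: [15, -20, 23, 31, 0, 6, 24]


Original list: [15, -20, 23, 31, 0, 6, 24]
Repeatedly take the smallest remaining element:
  Remaining [15, -20, 23, 31, 0, 6, 24] -> smallest is -20
  Remaining [15, 23, 31, 0, 6, 24] -> smallest is 0
  Remaining [15, 23, 31, 6, 24] -> smallest is 6
  Remaining [15, 23, 31, 24] -> smallest is 15
  Remaining [23, 31, 24] -> smallest is 23
  Remaining [31, 24] -> smallest is 24
  Remaining [31] -> smallest is 31
Collecting the picks in order gives the sorted list.
Final answer: [-20, 0, 6, 15, 23, 24, 31]


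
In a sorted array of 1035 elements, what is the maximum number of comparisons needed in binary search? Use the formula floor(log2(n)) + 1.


Binary search halves the search space each step.
Maximum comparisons = floor(log2(1035)) + 1
log2(1035) = 10.0154
floor(log2(1035)) = 10, so 10 + 1 = 11
Final answer: 11


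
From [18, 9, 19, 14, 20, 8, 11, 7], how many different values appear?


List all unique values:
Distinct values: [7, 8, 9, 11, 14, 18, 19, 20]
Count = 8
Final answer: 8


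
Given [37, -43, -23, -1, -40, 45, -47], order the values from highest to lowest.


Original list: [37, -43, -23, -1, -40, 45, -47]
Repeatedly take the largest remaining element:
  Remaining [37, -43, -23, -1, -40, 45, -47] -> largest is 45
  Remaining [37, -43, -23, -1, -40, -47] -> largest is 37
  Remaining [-43, -23, -1, -40, -47] -> largest is -1
  Remaining [-43, -23, -40, -47] -> largest is -23
  Remaining [-43, -40, -47] -> largest is -40
  Remaining [-43, -47] -> largest is -43
  Remaining [-47] -> largest is -47
Collecting the picks in order gives the descending list.
Final answer: [45, 37, -1, -23, -40, -43, -47]


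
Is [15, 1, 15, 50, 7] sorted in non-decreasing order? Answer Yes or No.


Check consecutive pairs:
  15 <= 1? False
  1 <= 15? True
  15 <= 50? True
  50 <= 7? False
2 consecutive pair(s) are out of order, so the list is not sorted.
Final answer: No


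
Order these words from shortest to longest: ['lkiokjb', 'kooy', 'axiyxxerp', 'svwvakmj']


Compute lengths:
  'lkiokjb' has length 7
  'kooy' has length 4
  'axiyxxerp' has length 9
  'svwvakmj' has length 8
Lengths in increasing order: 4 < 7 < 8 < 9
Listing the words in that order gives the answer.
Final answer: ['kooy', 'lkiokjb', 'svwvakmj', 'axiyxxerp']


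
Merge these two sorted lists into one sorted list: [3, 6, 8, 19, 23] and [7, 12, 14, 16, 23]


List A: [3, 6, 8, 19, 23]
List B: [7, 12, 14, 16, 23]
Repeatedly compare the front elements and take the smaller:
  3 vs 7 -> take 3
  6 vs 7 -> take 6
  8 vs 7 -> take 7
  8 vs 12 -> take 8
  19 vs 12 -> take 12
  19 vs 14 -> take 14
  19 vs 16 -> take 16
  19 vs 23 -> take 19
  23 vs 23 -> take 23
  A is exhausted; append the rest of B: [23]
Final answer: [3, 6, 7, 8, 12, 14, 16, 19, 23, 23]


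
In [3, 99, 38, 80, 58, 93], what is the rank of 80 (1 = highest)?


Sort descending: [99, 93, 80, 58, 38, 3]
Find 80 in the sorted list.
80 is at position 3.
Final answer: 3


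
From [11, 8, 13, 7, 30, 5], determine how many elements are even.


Check each element:
  11 is odd
  8 is even
  13 is odd
  7 is odd
  30 is even
  5 is odd
Evens: [8, 30]
Count of evens = 2
Final answer: 2


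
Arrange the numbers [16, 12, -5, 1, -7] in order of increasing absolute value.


Compute absolute values:
  |16| = 16
  |12| = 12
  |-5| = 5
  |1| = 1
  |-7| = 7
Absolute values in increasing order: 1 < 5 < 7 < 12 < 16
Listing the original numbers in that order gives the answer.
Final answer: [1, -5, -7, 12, 16]


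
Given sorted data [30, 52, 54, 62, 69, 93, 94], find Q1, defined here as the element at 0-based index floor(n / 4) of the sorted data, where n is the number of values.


The list has n = 7 elements.
Q1 index = floor(7 / 4) = floor(1.75) = 1
Counting from index 0 in the sorted data, the element at index 1 is 52.
Final answer: 52


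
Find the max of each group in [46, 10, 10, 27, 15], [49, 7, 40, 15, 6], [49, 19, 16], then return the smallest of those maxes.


Find max of each group:
  Group 1: [46, 10, 10, 27, 15] -> max = 46
  Group 2: [49, 7, 40, 15, 6] -> max = 49
  Group 3: [49, 19, 16] -> max = 49
Maxes: [46, 49, 49]
Minimum of maxes = 46
Final answer: 46


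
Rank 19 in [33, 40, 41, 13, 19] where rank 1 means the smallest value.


Sort ascending: [13, 19, 33, 40, 41]
Find 19 in the sorted list.
19 is at position 2 (1-indexed).
Final answer: 2


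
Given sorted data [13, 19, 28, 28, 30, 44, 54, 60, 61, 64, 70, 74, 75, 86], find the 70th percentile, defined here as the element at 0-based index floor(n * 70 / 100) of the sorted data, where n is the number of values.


The dataset has n = 14 elements.
Index = floor(14 * 70 / 100) = floor(980 / 100) = floor(9.8) = 9
Counting from index 0 in the sorted data, the element at index 9 is 64.
Final answer: 64


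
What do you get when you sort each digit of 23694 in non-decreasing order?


The number 23694 has digits: 2, 3, 6, 9, 4
Sorted: 2, 3, 4, 6, 9
Joining the sorted digits gives the result.
Final answer: 23469


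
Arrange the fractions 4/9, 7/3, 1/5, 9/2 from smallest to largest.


Convert to decimal for comparison:
  4/9 = 0.4444
  7/3 = 2.3333
  1/5 = 0.2
  9/2 = 4.5
Decimals in increasing order: 0.2 < 0.4444 < 2.3333 < 4.5
Writing each back as its fraction gives the sorted order.
Final answer: 1/5, 4/9, 7/3, 9/2


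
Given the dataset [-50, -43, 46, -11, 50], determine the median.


First, sort the list: [-50, -43, -11, 46, 50]
The list has 5 elements (odd count).
The middle index is 2 (0-based), and the element there is -11.
Final answer: -11


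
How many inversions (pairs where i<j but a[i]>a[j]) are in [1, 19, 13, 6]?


For each element, count the later elements that are smaller than it:
  1 (index 0): smaller elements after it = [] -> 0
  19 (index 1): smaller elements after it = [13, 6] -> 2
  13 (index 2): smaller elements after it = [6] -> 1
Total inversions = 0 + 2 + 1 = 3
Final answer: 3


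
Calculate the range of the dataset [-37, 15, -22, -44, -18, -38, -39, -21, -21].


Maximum value: 15
Minimum value: -44
Range = 15 - (-44) = 59
Final answer: 59


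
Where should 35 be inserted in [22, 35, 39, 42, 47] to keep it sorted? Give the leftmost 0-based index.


List is sorted: [22, 35, 39, 42, 47]
We need the leftmost position where 35 can be inserted, i.e. the first index whose element is >= 35 (or the end of the list if none is).
Binary search with low=0, high=5 (0-based indices):
  low=0, high=5, mid=2: a[2]=39 >= 35, so high = 2
  low=0, high=2, mid=1: a[1]=35 >= 35, so high = 1
  low=0, high=1, mid=0: a[0]=22 < 35, so low = 1
Now low = high = 1, so the insertion index is 1.
Final answer: 1


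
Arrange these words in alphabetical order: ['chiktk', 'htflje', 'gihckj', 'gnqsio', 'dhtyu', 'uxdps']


Compare strings character by character (the first differing letter decides):
  'chiktk' < 'dhtyu' since 'c' < 'd' at position 1
  'dhtyu' < 'gihckj' since 'd' < 'g' at position 1
  'gihckj' < 'gnqsio' since 'i' < 'n' at position 2
  'gnqsio' < 'htflje' since 'g' < 'h' at position 1
  'htflje' < 'uxdps' since 'h' < 'u' at position 1
Chaining these comparisons gives the alphabetical order.
Final answer: ['chiktk', 'dhtyu', 'gihckj', 'gnqsio', 'htflje', 'uxdps']


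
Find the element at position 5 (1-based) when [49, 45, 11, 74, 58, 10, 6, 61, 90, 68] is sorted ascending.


Sort ascending: [6, 10, 11, 45, 49, 58, 61, 68, 74, 90]
The 5th element (1-indexed) is at index 4.
Value = 49
Final answer: 49


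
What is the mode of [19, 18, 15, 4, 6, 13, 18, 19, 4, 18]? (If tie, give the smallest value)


Count the frequency of each value:
  4 appears 2 time(s)
  6 appears 1 time(s)
  13 appears 1 time(s)
  15 appears 1 time(s)
  18 appears 3 time(s)
  19 appears 2 time(s)
Maximum frequency is 3.
Only 18 reaches that frequency, so it is the mode.
Final answer: 18


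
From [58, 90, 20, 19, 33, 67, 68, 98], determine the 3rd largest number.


Sort descending: [98, 90, 68, 67, 58, 33, 20, 19]
The 3rd element (1-indexed) is at index 2.
Value = 68
Final answer: 68


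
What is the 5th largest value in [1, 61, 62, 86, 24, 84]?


Sort descending: [86, 84, 62, 61, 24, 1]
The 5th element (1-indexed) is at index 4.
Value = 24
Final answer: 24


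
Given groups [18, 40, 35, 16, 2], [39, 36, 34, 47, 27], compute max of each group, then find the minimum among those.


Find max of each group:
  Group 1: [18, 40, 35, 16, 2] -> max = 40
  Group 2: [39, 36, 34, 47, 27] -> max = 47
Maxes: [40, 47]
Minimum of maxes = 40
Final answer: 40


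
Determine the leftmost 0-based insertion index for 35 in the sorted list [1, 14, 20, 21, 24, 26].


List is sorted: [1, 14, 20, 21, 24, 26]
We need the leftmost position where 35 can be inserted, i.e. the first index whose element is >= 35 (or the end of the list if none is).
Binary search with low=0, high=6 (0-based indices):
  low=0, high=6, mid=3: a[3]=21 < 35, so low = 4
  low=4, high=6, mid=5: a[5]=26 < 35, so low = 6
Now low = high = 6, so the insertion index is 6.
Final answer: 6


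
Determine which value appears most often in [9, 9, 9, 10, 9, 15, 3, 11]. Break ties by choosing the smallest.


Count the frequency of each value:
  3 appears 1 time(s)
  9 appears 4 time(s)
  10 appears 1 time(s)
  11 appears 1 time(s)
  15 appears 1 time(s)
Maximum frequency is 4.
Only 9 reaches that frequency, so it is the mode.
Final answer: 9


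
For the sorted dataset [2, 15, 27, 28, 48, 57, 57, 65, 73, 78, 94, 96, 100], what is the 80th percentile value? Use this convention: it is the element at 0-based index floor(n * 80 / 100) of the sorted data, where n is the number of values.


The dataset has n = 13 elements.
Index = floor(13 * 80 / 100) = floor(1040 / 100) = floor(10.4) = 10
Counting from index 0 in the sorted data, the element at index 10 is 94.
Final answer: 94


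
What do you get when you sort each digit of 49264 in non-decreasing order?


The number 49264 has digits: 4, 9, 2, 6, 4
Sorted: 2, 4, 4, 6, 9
Joining the sorted digits gives the result.
Final answer: 24469


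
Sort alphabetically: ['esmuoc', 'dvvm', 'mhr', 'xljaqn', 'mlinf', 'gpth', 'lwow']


Compare strings character by character (the first differing letter decides):
  'dvvm' < 'esmuoc' since 'd' < 'e' at position 1
  'esmuoc' < 'gpth' since 'e' < 'g' at position 1
  'gpth' < 'lwow' since 'g' < 'l' at position 1
  'lwow' < 'mhr' since 'l' < 'm' at position 1
  'mhr' < 'mlinf' since 'h' < 'l' at position 2
  'mlinf' < 'xljaqn' since 'm' < 'x' at position 1
Chaining these comparisons gives the alphabetical order.
Final answer: ['dvvm', 'esmuoc', 'gpth', 'lwow', 'mhr', 'mlinf', 'xljaqn']


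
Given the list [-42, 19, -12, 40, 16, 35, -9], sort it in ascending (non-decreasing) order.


Original list: [-42, 19, -12, 40, 16, 35, -9]
Repeatedly take the smallest remaining element:
  Remaining [-42, 19, -12, 40, 16, 35, -9] -> smallest is -42
  Remaining [19, -12, 40, 16, 35, -9] -> smallest is -12
  Remaining [19, 40, 16, 35, -9] -> smallest is -9
  Remaining [19, 40, 16, 35] -> smallest is 16
  Remaining [19, 40, 35] -> smallest is 19
  Remaining [40, 35] -> smallest is 35
  Remaining [40] -> smallest is 40
Collecting the picks in order gives the sorted list.
Final answer: [-42, -12, -9, 16, 19, 35, 40]


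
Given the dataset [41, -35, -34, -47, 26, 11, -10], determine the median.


First, sort the list: [-47, -35, -34, -10, 11, 26, 41]
The list has 7 elements (odd count).
The middle index is 3 (0-based), and the element there is -10.
Final answer: -10


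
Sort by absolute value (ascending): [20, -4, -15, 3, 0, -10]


Compute absolute values:
  |20| = 20
  |-4| = 4
  |-15| = 15
  |3| = 3
  |0| = 0
  |-10| = 10
Absolute values in increasing order: 0 < 3 < 4 < 10 < 15 < 20
Listing the original numbers in that order gives the answer.
Final answer: [0, 3, -4, -10, -15, 20]


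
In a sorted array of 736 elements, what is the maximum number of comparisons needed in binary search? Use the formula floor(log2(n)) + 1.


Binary search halves the search space each step.
Maximum comparisons = floor(log2(736)) + 1
log2(736) = 9.5236
floor(log2(736)) = 9, so 9 + 1 = 10
Final answer: 10


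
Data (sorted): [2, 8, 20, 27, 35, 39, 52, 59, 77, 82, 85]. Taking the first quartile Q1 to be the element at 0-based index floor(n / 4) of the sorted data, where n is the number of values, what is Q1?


The list has n = 11 elements.
Q1 index = floor(11 / 4) = floor(2.75) = 2
Counting from index 0 in the sorted data, the element at index 2 is 20.
Final answer: 20


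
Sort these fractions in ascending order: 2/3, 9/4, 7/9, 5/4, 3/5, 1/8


Convert to decimal for comparison:
  2/3 = 0.6667
  9/4 = 2.25
  7/9 = 0.7778
  5/4 = 1.25
  3/5 = 0.6
  1/8 = 0.125
Decimals in increasing order: 0.125 < 0.6 < 0.6667 < 0.7778 < 1.25 < 2.25
Writing each back as its fraction gives the sorted order.
Final answer: 1/8, 3/5, 2/3, 7/9, 5/4, 9/4


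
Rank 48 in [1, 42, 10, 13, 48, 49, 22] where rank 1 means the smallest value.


Sort ascending: [1, 10, 13, 22, 42, 48, 49]
Find 48 in the sorted list.
48 is at position 6 (1-indexed).
Final answer: 6


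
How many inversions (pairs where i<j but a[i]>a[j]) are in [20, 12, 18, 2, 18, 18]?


For each element, count the later elements that are smaller than it:
  20 (index 0): smaller elements after it = [12, 18, 2, 18, 18] -> 5
  12 (index 1): smaller elements after it = [2] -> 1
  18 (index 2): smaller elements after it = [2] -> 1
  2 (index 3): smaller elements after it = [] -> 0
  18 (index 4): smaller elements after it = [] -> 0
Total inversions = 5 + 1 + 1 + 0 + 0 = 7
Final answer: 7


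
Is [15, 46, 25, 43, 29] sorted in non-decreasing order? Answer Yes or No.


Check consecutive pairs:
  15 <= 46? True
  46 <= 25? False
  25 <= 43? True
  43 <= 29? False
2 consecutive pair(s) are out of order, so the list is not sorted.
Final answer: No


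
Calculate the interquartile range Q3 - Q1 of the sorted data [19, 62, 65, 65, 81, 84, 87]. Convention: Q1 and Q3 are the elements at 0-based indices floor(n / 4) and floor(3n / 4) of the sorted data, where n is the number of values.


The data has n = 7 elements.
Q1 index = floor(7 / 4) = floor(1.75) = 1; Q3 index = floor(3 * 7 / 4) = floor(5.25) = 5
Q1 = element at index 1 = 62
Q3 = element at index 5 = 84
IQR = 84 - 62 = 22
Final answer: 22


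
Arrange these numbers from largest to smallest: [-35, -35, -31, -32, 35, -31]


Original list: [-35, -35, -31, -32, 35, -31]
Repeatedly take the largest remaining element:
  Remaining [-35, -35, -31, -32, 35, -31] -> largest is 35
  Remaining [-35, -35, -31, -32, -31] -> largest is -31
  Remaining [-35, -35, -32, -31] -> largest is -31
  Remaining [-35, -35, -32] -> largest is -32
  Remaining [-35, -35] -> largest is -35
  Remaining [-35] -> largest is -35
Collecting the picks in order gives the descending list.
Final answer: [35, -31, -31, -32, -35, -35]


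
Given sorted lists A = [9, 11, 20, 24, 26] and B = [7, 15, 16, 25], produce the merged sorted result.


List A: [9, 11, 20, 24, 26]
List B: [7, 15, 16, 25]
Repeatedly compare the front elements and take the smaller:
  9 vs 7 -> take 7
  9 vs 15 -> take 9
  11 vs 15 -> take 11
  20 vs 15 -> take 15
  20 vs 16 -> take 16
  20 vs 25 -> take 20
  24 vs 25 -> take 24
  26 vs 25 -> take 25
  B is exhausted; append the rest of A: [26]
Final answer: [7, 9, 11, 15, 16, 20, 24, 25, 26]


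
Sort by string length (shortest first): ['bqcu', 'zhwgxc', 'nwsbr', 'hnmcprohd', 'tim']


Compute lengths:
  'bqcu' has length 4
  'zhwgxc' has length 6
  'nwsbr' has length 5
  'hnmcprohd' has length 9
  'tim' has length 3
Lengths in increasing order: 3 < 4 < 5 < 6 < 9
Listing the words in that order gives the answer.
Final answer: ['tim', 'bqcu', 'nwsbr', 'zhwgxc', 'hnmcprohd']


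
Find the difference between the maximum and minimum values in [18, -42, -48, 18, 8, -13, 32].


Maximum value: 32
Minimum value: -48
Range = 32 - (-48) = 80
Final answer: 80


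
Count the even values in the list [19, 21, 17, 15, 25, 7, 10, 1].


Check each element:
  19 is odd
  21 is odd
  17 is odd
  15 is odd
  25 is odd
  7 is odd
  10 is even
  1 is odd
Evens: [10]
Count of evens = 1
Final answer: 1


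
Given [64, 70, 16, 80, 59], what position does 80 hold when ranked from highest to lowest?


Sort descending: [80, 70, 64, 59, 16]
Find 80 in the sorted list.
80 is at position 1.
Final answer: 1


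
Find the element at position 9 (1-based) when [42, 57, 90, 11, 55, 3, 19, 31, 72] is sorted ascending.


Sort ascending: [3, 11, 19, 31, 42, 55, 57, 72, 90]
The 9th element (1-indexed) is at index 8.
Value = 90
Final answer: 90


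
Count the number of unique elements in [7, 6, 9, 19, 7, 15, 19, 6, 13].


List all unique values:
Distinct values: [6, 7, 9, 13, 15, 19]
Count = 6
Final answer: 6


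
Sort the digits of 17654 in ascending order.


The number 17654 has digits: 1, 7, 6, 5, 4
Sorted: 1, 4, 5, 6, 7
Joining the sorted digits gives the result.
Final answer: 14567


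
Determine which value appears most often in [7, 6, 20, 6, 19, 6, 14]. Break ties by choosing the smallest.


Count the frequency of each value:
  6 appears 3 time(s)
  7 appears 1 time(s)
  14 appears 1 time(s)
  19 appears 1 time(s)
  20 appears 1 time(s)
Maximum frequency is 3.
Only 6 reaches that frequency, so it is the mode.
Final answer: 6


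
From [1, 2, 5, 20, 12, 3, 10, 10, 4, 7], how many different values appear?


List all unique values:
Distinct values: [1, 2, 3, 4, 5, 7, 10, 12, 20]
Count = 9
Final answer: 9


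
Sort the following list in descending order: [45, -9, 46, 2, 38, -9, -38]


Original list: [45, -9, 46, 2, 38, -9, -38]
Repeatedly take the largest remaining element:
  Remaining [45, -9, 46, 2, 38, -9, -38] -> largest is 46
  Remaining [45, -9, 2, 38, -9, -38] -> largest is 45
  Remaining [-9, 2, 38, -9, -38] -> largest is 38
  Remaining [-9, 2, -9, -38] -> largest is 2
  Remaining [-9, -9, -38] -> largest is -9
  Remaining [-9, -38] -> largest is -9
  Remaining [-38] -> largest is -38
Collecting the picks in order gives the descending list.
Final answer: [46, 45, 38, 2, -9, -9, -38]


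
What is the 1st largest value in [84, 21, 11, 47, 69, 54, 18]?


Sort descending: [84, 69, 54, 47, 21, 18, 11]
The 1st element (1-indexed) is at index 0.
Value = 84
Final answer: 84


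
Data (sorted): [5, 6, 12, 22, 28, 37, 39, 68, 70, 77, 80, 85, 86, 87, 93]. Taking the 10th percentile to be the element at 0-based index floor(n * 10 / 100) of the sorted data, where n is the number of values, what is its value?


The dataset has n = 15 elements.
Index = floor(15 * 10 / 100) = floor(150 / 100) = floor(1.5) = 1
Counting from index 0 in the sorted data, the element at index 1 is 6.
Final answer: 6


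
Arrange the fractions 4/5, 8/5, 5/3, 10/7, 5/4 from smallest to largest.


Convert to decimal for comparison:
  4/5 = 0.8
  8/5 = 1.6
  5/3 = 1.6667
  10/7 = 1.4286
  5/4 = 1.25
Decimals in increasing order: 0.8 < 1.25 < 1.4286 < 1.6 < 1.6667
Writing each back as its fraction gives the sorted order.
Final answer: 4/5, 5/4, 10/7, 8/5, 5/3


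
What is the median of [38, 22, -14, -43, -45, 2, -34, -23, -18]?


First, sort the list: [-45, -43, -34, -23, -18, -14, 2, 22, 38]
The list has 9 elements (odd count).
The middle index is 4 (0-based), and the element there is -18.
Final answer: -18


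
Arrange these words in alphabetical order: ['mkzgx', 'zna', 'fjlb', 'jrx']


Compare strings character by character (the first differing letter decides):
  'fjlb' < 'jrx' since 'f' < 'j' at position 1
  'jrx' < 'mkzgx' since 'j' < 'm' at position 1
  'mkzgx' < 'zna' since 'm' < 'z' at position 1
Chaining these comparisons gives the alphabetical order.
Final answer: ['fjlb', 'jrx', 'mkzgx', 'zna']


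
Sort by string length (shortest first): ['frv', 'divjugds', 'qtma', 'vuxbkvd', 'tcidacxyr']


Compute lengths:
  'frv' has length 3
  'divjugds' has length 8
  'qtma' has length 4
  'vuxbkvd' has length 7
  'tcidacxyr' has length 9
Lengths in increasing order: 3 < 4 < 7 < 8 < 9
Listing the words in that order gives the answer.
Final answer: ['frv', 'qtma', 'vuxbkvd', 'divjugds', 'tcidacxyr']


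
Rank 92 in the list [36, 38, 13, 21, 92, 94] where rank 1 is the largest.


Sort descending: [94, 92, 38, 36, 21, 13]
Find 92 in the sorted list.
92 is at position 2.
Final answer: 2


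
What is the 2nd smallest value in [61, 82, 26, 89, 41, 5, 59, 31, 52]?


Sort ascending: [5, 26, 31, 41, 52, 59, 61, 82, 89]
The 2nd element (1-indexed) is at index 1.
Value = 26
Final answer: 26


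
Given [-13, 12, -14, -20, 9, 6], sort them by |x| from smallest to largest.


Compute absolute values:
  |-13| = 13
  |12| = 12
  |-14| = 14
  |-20| = 20
  |9| = 9
  |6| = 6
Absolute values in increasing order: 6 < 9 < 12 < 13 < 14 < 20
Listing the original numbers in that order gives the answer.
Final answer: [6, 9, 12, -13, -14, -20]


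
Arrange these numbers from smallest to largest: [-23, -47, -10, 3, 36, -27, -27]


Original list: [-23, -47, -10, 3, 36, -27, -27]
Repeatedly take the smallest remaining element:
  Remaining [-23, -47, -10, 3, 36, -27, -27] -> smallest is -47
  Remaining [-23, -10, 3, 36, -27, -27] -> smallest is -27
  Remaining [-23, -10, 3, 36, -27] -> smallest is -27
  Remaining [-23, -10, 3, 36] -> smallest is -23
  Remaining [-10, 3, 36] -> smallest is -10
  Remaining [3, 36] -> smallest is 3
  Remaining [36] -> smallest is 36
Collecting the picks in order gives the sorted list.
Final answer: [-47, -27, -27, -23, -10, 3, 36]


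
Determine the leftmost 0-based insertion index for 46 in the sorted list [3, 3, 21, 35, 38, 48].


List is sorted: [3, 3, 21, 35, 38, 48]
We need the leftmost position where 46 can be inserted, i.e. the first index whose element is >= 46 (or the end of the list if none is).
Binary search with low=0, high=6 (0-based indices):
  low=0, high=6, mid=3: a[3]=35 < 46, so low = 4
  low=4, high=6, mid=5: a[5]=48 >= 46, so high = 5
  low=4, high=5, mid=4: a[4]=38 < 46, so low = 5
Now low = high = 5, so the insertion index is 5.
Final answer: 5


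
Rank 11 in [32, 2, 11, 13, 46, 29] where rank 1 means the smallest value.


Sort ascending: [2, 11, 13, 29, 32, 46]
Find 11 in the sorted list.
11 is at position 2 (1-indexed).
Final answer: 2


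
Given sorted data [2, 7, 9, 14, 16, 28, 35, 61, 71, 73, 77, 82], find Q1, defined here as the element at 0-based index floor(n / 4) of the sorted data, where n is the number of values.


The list has n = 12 elements.
Q1 index = floor(12 / 4) = floor(3) = 3
Counting from index 0 in the sorted data, the element at index 3 is 14.
Final answer: 14


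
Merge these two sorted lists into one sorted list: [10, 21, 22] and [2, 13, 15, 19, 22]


List A: [10, 21, 22]
List B: [2, 13, 15, 19, 22]
Repeatedly compare the front elements and take the smaller:
  10 vs 2 -> take 2
  10 vs 13 -> take 10
  21 vs 13 -> take 13
  21 vs 15 -> take 15
  21 vs 19 -> take 19
  21 vs 22 -> take 21
  22 vs 22 -> take 22
  A is exhausted; append the rest of B: [22]
Final answer: [2, 10, 13, 15, 19, 21, 22, 22]


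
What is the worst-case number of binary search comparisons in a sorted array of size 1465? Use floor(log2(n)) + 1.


Binary search halves the search space each step.
Maximum comparisons = floor(log2(1465)) + 1
log2(1465) = 10.5167
floor(log2(1465)) = 10, so 10 + 1 = 11
Final answer: 11


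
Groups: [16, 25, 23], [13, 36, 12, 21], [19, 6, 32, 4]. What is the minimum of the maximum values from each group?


Find max of each group:
  Group 1: [16, 25, 23] -> max = 25
  Group 2: [13, 36, 12, 21] -> max = 36
  Group 3: [19, 6, 32, 4] -> max = 32
Maxes: [25, 36, 32]
Minimum of maxes = 25
Final answer: 25


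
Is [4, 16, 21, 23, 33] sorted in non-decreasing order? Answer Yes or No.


Check consecutive pairs:
  4 <= 16? True
  16 <= 21? True
  21 <= 23? True
  23 <= 33? True
Every consecutive pair is in order, so the list is non-decreasing.
Final answer: Yes


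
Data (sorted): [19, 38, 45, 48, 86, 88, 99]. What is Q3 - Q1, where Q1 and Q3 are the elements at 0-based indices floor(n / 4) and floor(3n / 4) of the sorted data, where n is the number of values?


The data has n = 7 elements.
Q1 index = floor(7 / 4) = floor(1.75) = 1; Q3 index = floor(3 * 7 / 4) = floor(5.25) = 5
Q1 = element at index 1 = 38
Q3 = element at index 5 = 88
IQR = 88 - 38 = 50
Final answer: 50


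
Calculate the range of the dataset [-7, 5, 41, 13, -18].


Maximum value: 41
Minimum value: -18
Range = 41 - (-18) = 59
Final answer: 59


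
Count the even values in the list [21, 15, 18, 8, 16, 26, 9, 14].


Check each element:
  21 is odd
  15 is odd
  18 is even
  8 is even
  16 is even
  26 is even
  9 is odd
  14 is even
Evens: [18, 8, 16, 26, 14]
Count of evens = 5
Final answer: 5


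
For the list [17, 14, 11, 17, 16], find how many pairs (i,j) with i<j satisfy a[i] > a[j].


For each element, count the later elements that are smaller than it:
  17 (index 0): smaller elements after it = [14, 11, 16] -> 3
  14 (index 1): smaller elements after it = [11] -> 1
  11 (index 2): smaller elements after it = [] -> 0
  17 (index 3): smaller elements after it = [16] -> 1
Total inversions = 3 + 1 + 0 + 1 = 5
Final answer: 5


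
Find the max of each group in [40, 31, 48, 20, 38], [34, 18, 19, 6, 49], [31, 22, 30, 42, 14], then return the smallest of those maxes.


Find max of each group:
  Group 1: [40, 31, 48, 20, 38] -> max = 48
  Group 2: [34, 18, 19, 6, 49] -> max = 49
  Group 3: [31, 22, 30, 42, 14] -> max = 42
Maxes: [48, 49, 42]
Minimum of maxes = 42
Final answer: 42


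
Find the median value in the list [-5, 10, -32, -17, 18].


First, sort the list: [-32, -17, -5, 10, 18]
The list has 5 elements (odd count).
The middle index is 2 (0-based), and the element there is -5.
Final answer: -5


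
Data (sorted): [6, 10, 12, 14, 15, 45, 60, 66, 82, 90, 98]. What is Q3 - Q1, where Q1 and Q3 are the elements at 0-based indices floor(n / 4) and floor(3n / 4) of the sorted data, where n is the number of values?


The data has n = 11 elements.
Q1 index = floor(11 / 4) = floor(2.75) = 2; Q3 index = floor(3 * 11 / 4) = floor(8.25) = 8
Q1 = element at index 2 = 12
Q3 = element at index 8 = 82
IQR = 82 - 12 = 70
Final answer: 70


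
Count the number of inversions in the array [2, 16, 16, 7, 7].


For each element, count the later elements that are smaller than it:
  2 (index 0): smaller elements after it = [] -> 0
  16 (index 1): smaller elements after it = [7, 7] -> 2
  16 (index 2): smaller elements after it = [7, 7] -> 2
  7 (index 3): smaller elements after it = [] -> 0
Total inversions = 0 + 2 + 2 + 0 = 4
Final answer: 4


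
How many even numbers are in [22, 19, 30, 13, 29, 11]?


Check each element:
  22 is even
  19 is odd
  30 is even
  13 is odd
  29 is odd
  11 is odd
Evens: [22, 30]
Count of evens = 2
Final answer: 2


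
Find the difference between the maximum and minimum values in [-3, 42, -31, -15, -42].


Maximum value: 42
Minimum value: -42
Range = 42 - (-42) = 84
Final answer: 84


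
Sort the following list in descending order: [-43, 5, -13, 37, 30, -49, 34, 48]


Original list: [-43, 5, -13, 37, 30, -49, 34, 48]
Repeatedly take the largest remaining element:
  Remaining [-43, 5, -13, 37, 30, -49, 34, 48] -> largest is 48
  Remaining [-43, 5, -13, 37, 30, -49, 34] -> largest is 37
  Remaining [-43, 5, -13, 30, -49, 34] -> largest is 34
  Remaining [-43, 5, -13, 30, -49] -> largest is 30
  Remaining [-43, 5, -13, -49] -> largest is 5
  Remaining [-43, -13, -49] -> largest is -13
  Remaining [-43, -49] -> largest is -43
  Remaining [-49] -> largest is -49
Collecting the picks in order gives the descending list.
Final answer: [48, 37, 34, 30, 5, -13, -43, -49]


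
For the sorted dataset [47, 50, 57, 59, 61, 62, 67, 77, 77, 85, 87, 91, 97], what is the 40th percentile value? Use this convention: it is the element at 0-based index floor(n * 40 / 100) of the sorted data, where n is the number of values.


The dataset has n = 13 elements.
Index = floor(13 * 40 / 100) = floor(520 / 100) = floor(5.2) = 5
Counting from index 0 in the sorted data, the element at index 5 is 62.
Final answer: 62


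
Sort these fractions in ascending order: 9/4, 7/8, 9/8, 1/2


Convert to decimal for comparison:
  9/4 = 2.25
  7/8 = 0.875
  9/8 = 1.125
  1/2 = 0.5
Decimals in increasing order: 0.5 < 0.875 < 1.125 < 2.25
Writing each back as its fraction gives the sorted order.
Final answer: 1/2, 7/8, 9/8, 9/4


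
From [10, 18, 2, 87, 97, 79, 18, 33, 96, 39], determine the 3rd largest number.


Sort descending: [97, 96, 87, 79, 39, 33, 18, 18, 10, 2]
The 3rd element (1-indexed) is at index 2.
Value = 87
Final answer: 87


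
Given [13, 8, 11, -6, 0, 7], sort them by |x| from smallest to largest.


Compute absolute values:
  |13| = 13
  |8| = 8
  |11| = 11
  |-6| = 6
  |0| = 0
  |7| = 7
Absolute values in increasing order: 0 < 6 < 7 < 8 < 11 < 13
Listing the original numbers in that order gives the answer.
Final answer: [0, -6, 7, 8, 11, 13]


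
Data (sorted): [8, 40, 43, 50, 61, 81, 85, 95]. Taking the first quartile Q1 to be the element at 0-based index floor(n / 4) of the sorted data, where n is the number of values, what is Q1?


The list has n = 8 elements.
Q1 index = floor(8 / 4) = floor(2) = 2
Counting from index 0 in the sorted data, the element at index 2 is 43.
Final answer: 43


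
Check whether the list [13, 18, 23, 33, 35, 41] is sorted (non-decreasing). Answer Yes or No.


Check consecutive pairs:
  13 <= 18? True
  18 <= 23? True
  23 <= 33? True
  33 <= 35? True
  35 <= 41? True
Every consecutive pair is in order, so the list is non-decreasing.
Final answer: Yes


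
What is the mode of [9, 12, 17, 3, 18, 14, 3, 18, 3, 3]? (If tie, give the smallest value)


Count the frequency of each value:
  3 appears 4 time(s)
  9 appears 1 time(s)
  12 appears 1 time(s)
  14 appears 1 time(s)
  17 appears 1 time(s)
  18 appears 2 time(s)
Maximum frequency is 4.
Only 3 reaches that frequency, so it is the mode.
Final answer: 3


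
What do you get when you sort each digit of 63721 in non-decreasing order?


The number 63721 has digits: 6, 3, 7, 2, 1
Sorted: 1, 2, 3, 6, 7
Joining the sorted digits gives the result.
Final answer: 12367


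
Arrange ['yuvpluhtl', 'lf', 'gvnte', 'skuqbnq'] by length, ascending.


Compute lengths:
  'yuvpluhtl' has length 9
  'lf' has length 2
  'gvnte' has length 5
  'skuqbnq' has length 7
Lengths in increasing order: 2 < 5 < 7 < 9
Listing the words in that order gives the answer.
Final answer: ['lf', 'gvnte', 'skuqbnq', 'yuvpluhtl']


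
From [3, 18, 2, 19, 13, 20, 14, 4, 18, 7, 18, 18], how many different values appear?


List all unique values:
Distinct values: [2, 3, 4, 7, 13, 14, 18, 19, 20]
Count = 9
Final answer: 9


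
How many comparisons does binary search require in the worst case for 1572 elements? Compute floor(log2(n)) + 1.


Binary search halves the search space each step.
Maximum comparisons = floor(log2(1572)) + 1
log2(1572) = 10.6184
floor(log2(1572)) = 10, so 10 + 1 = 11
Final answer: 11


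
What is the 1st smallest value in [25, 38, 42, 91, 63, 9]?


Sort ascending: [9, 25, 38, 42, 63, 91]
The 1st element (1-indexed) is at index 0.
Value = 9
Final answer: 9


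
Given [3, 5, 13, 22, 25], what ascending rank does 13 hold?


Sort ascending: [3, 5, 13, 22, 25]
Find 13 in the sorted list.
13 is at position 3 (1-indexed).
Final answer: 3
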